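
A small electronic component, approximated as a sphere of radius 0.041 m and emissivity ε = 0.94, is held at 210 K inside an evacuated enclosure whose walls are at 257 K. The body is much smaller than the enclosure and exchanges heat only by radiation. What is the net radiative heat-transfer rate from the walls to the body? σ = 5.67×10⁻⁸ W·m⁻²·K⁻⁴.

For a small grey body in a large enclosure: P_net = εσA(T_body⁴ − T_wall⁴).
A = 4πr² = 0.02112 m²; T_body⁴ − T_wall⁴ = 1.945×10⁹ − 4.362×10⁹ = -2.418×10⁹ K⁴.
|P_net| = 0.94·5.67×10⁻⁸·0.02112·2.418×10⁹.

P_net ≈ 2.72 W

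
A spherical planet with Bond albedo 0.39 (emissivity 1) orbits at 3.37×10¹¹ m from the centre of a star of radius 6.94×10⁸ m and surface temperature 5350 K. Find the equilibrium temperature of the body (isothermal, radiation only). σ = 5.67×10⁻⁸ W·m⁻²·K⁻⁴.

The star's surface emits σT_*⁴; at distance d the flux is S = σT_*⁴(R_*/d)².
S = 5.67×10⁻⁸·(5350)⁴·(6.94×10⁸/3.37×10¹¹)² = 197.0 W/m².
For an isothermal sphere T⁴ = (1−a)S/(4σ) = 5.298×10⁸ K⁴.

T ≈ 152 K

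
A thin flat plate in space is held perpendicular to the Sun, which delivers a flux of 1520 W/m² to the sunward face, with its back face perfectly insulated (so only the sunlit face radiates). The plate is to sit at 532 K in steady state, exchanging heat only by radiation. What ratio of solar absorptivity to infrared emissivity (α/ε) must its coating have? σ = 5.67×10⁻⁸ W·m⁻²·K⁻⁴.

Balance: αS·A = εσ·1A·T⁴ ⇒ α/ε = σT⁴/S.
α/ε = 5.67×10⁻⁸·(532)⁴/1520 = 5.67×10⁻⁸·8.010×10¹⁰/1520.

α/ε ≈ 2.99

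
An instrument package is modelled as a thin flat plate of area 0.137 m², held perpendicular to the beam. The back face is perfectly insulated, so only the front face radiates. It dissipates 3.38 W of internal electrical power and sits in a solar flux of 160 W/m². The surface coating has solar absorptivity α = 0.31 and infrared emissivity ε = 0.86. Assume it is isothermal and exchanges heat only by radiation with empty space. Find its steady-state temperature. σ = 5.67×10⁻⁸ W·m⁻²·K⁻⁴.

At steady state, absorbed solar power + internal power = radiated power.
Absorbed: α·S·A_cross = 0.31·160·0.1370 = 6.795 W (cross-section A).
Total input = 6.795 + 3.38 = 10.18 W.
Radiated: εσ·A_surf·T⁴ with A_surf = A = 0.1370 m².
T⁴ = 10.18/(0.86·5.67×10⁻⁸·0.1370) = 1.523×10⁹ K⁴.

T ≈ 198 K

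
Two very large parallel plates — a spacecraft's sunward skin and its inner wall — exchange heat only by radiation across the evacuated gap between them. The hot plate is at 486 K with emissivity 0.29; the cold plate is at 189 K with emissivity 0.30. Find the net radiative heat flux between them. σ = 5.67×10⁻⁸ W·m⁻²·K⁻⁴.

q ≈ 535 W/m²

For two infinite grey parallel plates, q = σ(T₁⁴ − T₂⁴)/(1/ε₁ + 1/ε₂ − 1).
T₁⁴ − T₂⁴ = 5.579×10¹⁰ − 1.276×10⁹ = 5.451×10¹⁰ K⁴.
1/ε₁ + 1/ε₂ − 1 = 3.448 + 3.333 − 1 = 5.782.
q = 5.67×10⁻⁸ × 5.451×10¹⁰ / 5.782.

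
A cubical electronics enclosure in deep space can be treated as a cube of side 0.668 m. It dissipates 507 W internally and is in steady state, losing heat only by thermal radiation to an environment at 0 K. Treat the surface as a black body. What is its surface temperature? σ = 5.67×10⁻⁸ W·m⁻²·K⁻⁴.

T ≈ 240 K

Steady state: internal power = radiated power, P = εσA T⁴.
Radiating area A = 6L² = 2.677 m².
T⁴ = P/(εσA) = 507/(1.0·5.67×10⁻⁸·2.677) = 3.340×10⁹ K⁴.
T = (3.340×10⁹)^(1/4).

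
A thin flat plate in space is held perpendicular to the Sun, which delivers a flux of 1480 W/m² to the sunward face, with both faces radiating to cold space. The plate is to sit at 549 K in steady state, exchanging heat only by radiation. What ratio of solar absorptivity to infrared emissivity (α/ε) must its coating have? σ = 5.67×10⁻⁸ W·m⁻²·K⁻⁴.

α/ε ≈ 6.96

Balance: αS·A = εσ·2A·T⁴ ⇒ α/ε = 2σT⁴/S.
α/ε = 2·5.67×10⁻⁸·(549)⁴/1480 = 2·5.67×10⁻⁸·9.084×10¹⁰/1480.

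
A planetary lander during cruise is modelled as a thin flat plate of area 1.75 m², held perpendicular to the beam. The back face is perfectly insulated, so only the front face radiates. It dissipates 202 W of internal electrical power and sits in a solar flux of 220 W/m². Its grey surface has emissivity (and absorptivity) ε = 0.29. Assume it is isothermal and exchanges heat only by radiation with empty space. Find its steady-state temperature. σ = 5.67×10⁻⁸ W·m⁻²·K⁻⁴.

T ≈ 323 K

At steady state, absorbed solar power + internal power = radiated power.
Absorbed: α·S·A_cross = 0.29·220·1.750 = 111.6 W (cross-section A).
Total input = 111.6 + 202 = 313.6 W.
Radiated: εσ·A_surf·T⁴ with A_surf = A = 1.750 m².
T⁴ = 313.6/(0.29·5.67×10⁻⁸·1.750) = 1.090×10¹⁰ K⁴.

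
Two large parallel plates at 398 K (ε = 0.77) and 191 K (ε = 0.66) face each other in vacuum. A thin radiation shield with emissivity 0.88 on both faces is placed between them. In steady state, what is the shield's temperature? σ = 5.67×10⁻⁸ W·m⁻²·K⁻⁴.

In steady state the net flux on the hot side equals that on the cold side.
σ(T₁⁴−T_s⁴)/D₁ = σ(T_s⁴−T₂⁴)/D₂, with D₁ = 1/ε₁+1/ε_s−1 = 1.435, D₂ = 1/ε_s+1/ε₂−1 = 1.652.
Solve for T_s⁴: T_s⁴ = (D₂·T₁⁴ + D₁·T₂⁴)/(D₁+D₂) = 1.404×10¹⁰ K⁴.

T_s ≈ 344 K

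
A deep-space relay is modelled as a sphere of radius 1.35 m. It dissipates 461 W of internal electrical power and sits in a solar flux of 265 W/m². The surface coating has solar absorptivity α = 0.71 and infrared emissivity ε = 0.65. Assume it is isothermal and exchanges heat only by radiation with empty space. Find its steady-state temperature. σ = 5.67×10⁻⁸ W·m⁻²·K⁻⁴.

T ≈ 207 K

At steady state, absorbed solar power + internal power = radiated power.
Absorbed: α·S·A_cross = 0.71·265·5.726 = 1077 W (cross-section πr²).
Total input = 1077 + 461 = 1538 W.
Radiated: εσ·A_surf·T⁴ with A_surf = 4πr² = 22.90 m².
T⁴ = 1538/(0.65·5.67×10⁻⁸·22.90) = 1.822×10⁹ K⁴.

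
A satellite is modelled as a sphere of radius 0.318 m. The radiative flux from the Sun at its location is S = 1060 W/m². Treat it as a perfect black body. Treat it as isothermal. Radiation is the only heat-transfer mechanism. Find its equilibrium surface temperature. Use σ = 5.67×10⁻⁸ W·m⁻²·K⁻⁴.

At equilibrium, absorbed power = emitted power.
Absorbing cross-section = πr² = 0.3177 m²; emitting surface = 4πr² = 1.271 m² (ratio 4).
S·A_cross = εσ·A_surf·T⁴  ⇒  T⁴ = S/(4σ).
T⁴ = 1.00·1060/(4·5.67×10⁻⁸) = 4.674×10⁹ K⁴.
T = (4.674×10⁹)^(1/4).

T ≈ 261 K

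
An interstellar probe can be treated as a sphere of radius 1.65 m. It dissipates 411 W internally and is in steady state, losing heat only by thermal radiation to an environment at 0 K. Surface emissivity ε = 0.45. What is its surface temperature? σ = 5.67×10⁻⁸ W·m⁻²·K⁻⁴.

Steady state: internal power = radiated power, P = εσA T⁴.
Radiating area A = 4πr² = 34.21 m².
T⁴ = P/(εσA) = 411/(0.45·5.67×10⁻⁸·34.21) = 4.708×10⁸ K⁴.
T = (4.708×10⁸)^(1/4).

T ≈ 147 K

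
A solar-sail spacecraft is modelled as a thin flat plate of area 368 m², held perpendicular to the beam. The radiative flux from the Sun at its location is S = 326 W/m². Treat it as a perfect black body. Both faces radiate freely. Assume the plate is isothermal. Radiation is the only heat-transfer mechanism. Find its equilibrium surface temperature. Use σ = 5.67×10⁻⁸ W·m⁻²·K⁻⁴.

T ≈ 232 K

At equilibrium, absorbed power = emitted power.
Absorbing cross-section = A = 368.0 m²; emitting surface = 2A = 736.0 m² (ratio 2).
S·A_cross = εσ·A_surf·T⁴  ⇒  T⁴ = S/(2σ).
T⁴ = 1.00·326/(2·5.67×10⁻⁸) = 2.875×10⁹ K⁴.
T = (2.875×10⁹)^(1/4).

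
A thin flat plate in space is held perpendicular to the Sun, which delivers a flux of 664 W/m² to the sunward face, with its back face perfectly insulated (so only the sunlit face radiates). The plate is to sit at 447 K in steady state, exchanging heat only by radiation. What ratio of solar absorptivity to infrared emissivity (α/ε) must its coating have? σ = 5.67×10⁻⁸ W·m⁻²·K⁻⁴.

α/ε ≈ 3.41

Balance: αS·A = εσ·1A·T⁴ ⇒ α/ε = σT⁴/S.
α/ε = 5.67×10⁻⁸·(447)⁴/664 = 5.67×10⁻⁸·3.992×10¹⁰/664.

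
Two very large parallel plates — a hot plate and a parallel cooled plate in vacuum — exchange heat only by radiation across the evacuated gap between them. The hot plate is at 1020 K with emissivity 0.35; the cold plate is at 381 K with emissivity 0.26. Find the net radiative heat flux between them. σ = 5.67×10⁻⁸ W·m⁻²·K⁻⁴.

q ≈ 10600 W/m²

For two infinite grey parallel plates, q = σ(T₁⁴ − T₂⁴)/(1/ε₁ + 1/ε₂ − 1).
T₁⁴ − T₂⁴ = 1.082×10¹² − 2.107×10¹⁰ = 1.061×10¹² K⁴.
1/ε₁ + 1/ε₂ − 1 = 2.857 + 3.846 − 1 = 5.703.
q = 5.67×10⁻⁸ × 1.061×10¹² / 5.703.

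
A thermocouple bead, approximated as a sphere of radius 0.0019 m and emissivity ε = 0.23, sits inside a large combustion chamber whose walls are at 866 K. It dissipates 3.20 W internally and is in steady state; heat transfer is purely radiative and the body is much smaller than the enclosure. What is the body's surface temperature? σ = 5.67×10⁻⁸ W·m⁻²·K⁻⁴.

T ≈ 1560 K

For a small grey body in a large enclosure, net radiated power = εσA(T⁴ − T_w⁴).
Steady state: P = εσA(T⁴ − T_w⁴) with A = 4πr² = 4.536×10⁻⁵ m².
T⁴ = P/(εσA) + T_w⁴ = 3.20/(0.23·5.67×10⁻⁸·4.536×10⁻⁵) + (866)⁴
    = 5.409×10¹² + 5.624×10¹¹ = 5.971×10¹² K⁴.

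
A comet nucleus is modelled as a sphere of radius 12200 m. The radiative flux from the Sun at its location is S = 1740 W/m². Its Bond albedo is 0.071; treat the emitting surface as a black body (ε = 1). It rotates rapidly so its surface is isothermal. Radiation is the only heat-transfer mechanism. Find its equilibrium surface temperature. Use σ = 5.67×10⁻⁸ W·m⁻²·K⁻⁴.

At equilibrium, absorbed power = emitted power.
Absorbing cross-section = πr² = 4.676×10⁸ m²; emitting surface = 4πr² = 1.870×10⁹ m² (ratio 4).
(1−a)S·A_cross = εσ·A_surf·T⁴  ⇒  T⁴ = (1−a)S/(4σ).
T⁴ = 0.929·1740/(4·5.67×10⁻⁸) = 7.127×10⁹ K⁴.
T = (7.127×10⁹)^(1/4).

T ≈ 291 K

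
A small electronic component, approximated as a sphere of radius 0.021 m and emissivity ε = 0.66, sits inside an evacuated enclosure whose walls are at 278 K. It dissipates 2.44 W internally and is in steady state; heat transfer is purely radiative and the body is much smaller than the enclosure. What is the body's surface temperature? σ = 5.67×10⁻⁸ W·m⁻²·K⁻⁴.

For a small grey body in a large enclosure, net radiated power = εσA(T⁴ − T_w⁴).
Steady state: P = εσA(T⁴ − T_w⁴) with A = 4πr² = 0.005542 m².
T⁴ = P/(εσA) + T_w⁴ = 2.44/(0.66·5.67×10⁻⁸·0.005542) + (278)⁴
    = 1.177×10¹⁰ + 5.973×10⁹ = 1.774×10¹⁰ K⁴.

T ≈ 365 K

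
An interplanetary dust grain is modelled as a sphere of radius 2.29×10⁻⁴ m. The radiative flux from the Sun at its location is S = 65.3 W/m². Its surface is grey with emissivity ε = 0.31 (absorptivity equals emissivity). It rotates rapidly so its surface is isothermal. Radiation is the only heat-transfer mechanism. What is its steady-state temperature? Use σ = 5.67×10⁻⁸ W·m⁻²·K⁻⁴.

T ≈ 130 K

At equilibrium, absorbed power = emitted power.
Absorbing cross-section = πr² = 1.647×10⁻⁷ m²; emitting surface = 4πr² = 6.590×10⁻⁷ m² (ratio 4).
εS·A_cross = εσ·A_surf·T⁴  ⇒  T⁴ = S/(4σ)   (ε cancels).
T⁴ = 65.3/(4·5.67×10⁻⁸) = 2.879×10⁸ K⁴.
T = (2.879×10⁸)^(1/4).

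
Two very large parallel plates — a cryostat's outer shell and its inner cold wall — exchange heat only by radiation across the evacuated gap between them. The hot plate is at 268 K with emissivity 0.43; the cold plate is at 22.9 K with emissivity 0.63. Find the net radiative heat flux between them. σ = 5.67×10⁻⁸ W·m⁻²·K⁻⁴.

q ≈ 100 W/m²

For two infinite grey parallel plates, q = σ(T₁⁴ − T₂⁴)/(1/ε₁ + 1/ε₂ − 1).
T₁⁴ − T₂⁴ = 5.159×10⁹ − 2.750×10⁵ = 5.158×10⁹ K⁴.
1/ε₁ + 1/ε₂ − 1 = 2.326 + 1.587 − 1 = 2.913.
q = 5.67×10⁻⁸ × 5.158×10⁹ / 2.913.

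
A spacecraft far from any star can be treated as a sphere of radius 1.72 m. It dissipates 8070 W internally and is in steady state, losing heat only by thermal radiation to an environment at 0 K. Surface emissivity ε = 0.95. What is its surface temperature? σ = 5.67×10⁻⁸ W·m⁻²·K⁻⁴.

T ≈ 252 K

Steady state: internal power = radiated power, P = εσA T⁴.
Radiating area A = 4πr² = 37.18 m².
T⁴ = P/(εσA) = 8070/(0.95·5.67×10⁻⁸·37.18) = 4.030×10⁹ K⁴.
T = (4.030×10⁹)^(1/4).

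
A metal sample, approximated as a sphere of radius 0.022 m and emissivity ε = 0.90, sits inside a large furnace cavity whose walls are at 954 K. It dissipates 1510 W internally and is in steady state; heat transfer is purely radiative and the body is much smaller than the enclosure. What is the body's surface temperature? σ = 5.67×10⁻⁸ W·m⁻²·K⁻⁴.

For a small grey body in a large enclosure, net radiated power = εσA(T⁴ − T_w⁴).
Steady state: P = εσA(T⁴ − T_w⁴) with A = 4πr² = 0.006082 m².
T⁴ = P/(εσA) + T_w⁴ = 1510/(0.90·5.67×10⁻⁸·0.006082) + (954)⁴
    = 4.865×10¹² + 8.283×10¹¹ = 5.693×10¹² K⁴.

T ≈ 1540 K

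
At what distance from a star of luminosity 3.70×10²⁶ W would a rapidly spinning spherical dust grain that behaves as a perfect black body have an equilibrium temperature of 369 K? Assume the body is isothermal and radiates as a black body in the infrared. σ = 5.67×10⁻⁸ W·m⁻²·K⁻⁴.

d ≈ 8.37×10¹⁰ m

For an isothermal black-emitting sphere, (1−a)S·πr² = σ·4πr²·T⁴ ⇒ S = 4σT⁴/(1−a).
S = 4·5.67×10⁻⁸·(369)⁴/1.00 = 4205 W/m².
Flux falls as S = L/(4πd²), so d = √(L/(4πS)) = √(3.70×10²⁶/(4π·4205)).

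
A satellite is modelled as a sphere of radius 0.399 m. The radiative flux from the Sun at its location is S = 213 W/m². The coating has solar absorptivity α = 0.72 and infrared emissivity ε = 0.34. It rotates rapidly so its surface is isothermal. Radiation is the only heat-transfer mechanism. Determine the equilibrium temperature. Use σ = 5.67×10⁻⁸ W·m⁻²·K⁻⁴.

At equilibrium, absorbed power = emitted power.
Absorbing cross-section = πr² = 0.5001 m²; emitting surface = 4πr² = 2.001 m² (ratio 4).
αS·A_cross = εσ·A_surf·T⁴  ⇒  T⁴ = αS/(ε·4σ).
T⁴ = 0.720·213/(0.34·4·5.67×10⁻⁸) = 1.989×10⁹ K⁴.
T = (1.989×10⁹)^(1/4).

T ≈ 211 K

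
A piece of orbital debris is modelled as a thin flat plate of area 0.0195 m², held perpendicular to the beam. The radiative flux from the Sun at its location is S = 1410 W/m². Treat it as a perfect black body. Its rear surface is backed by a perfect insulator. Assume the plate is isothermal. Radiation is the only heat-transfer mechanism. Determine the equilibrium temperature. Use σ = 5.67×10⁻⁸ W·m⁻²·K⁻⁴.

At equilibrium, absorbed power = emitted power.
Absorbing cross-section = A = 0.01950 m²; emitting surface = A = 0.01950 m² (ratio 1).
S·A_cross = εσ·A_surf·T⁴  ⇒  T⁴ = S/(1σ).
T⁴ = 1.00·1410/(1·5.67×10⁻⁸) = 2.487×10¹⁰ K⁴.
T = (2.487×10¹⁰)^(1/4).

T ≈ 397 K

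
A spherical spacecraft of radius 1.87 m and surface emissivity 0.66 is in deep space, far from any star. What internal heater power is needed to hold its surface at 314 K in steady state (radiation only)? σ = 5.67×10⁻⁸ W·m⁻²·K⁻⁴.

P ≈ 16000 W

P = εσ·4πr²·T⁴.
4πr² = 43.94 m²; T⁴ = 9.721×10⁹ K⁴.
P = 0.66·5.67×10⁻⁸·43.94·9.721×10⁹.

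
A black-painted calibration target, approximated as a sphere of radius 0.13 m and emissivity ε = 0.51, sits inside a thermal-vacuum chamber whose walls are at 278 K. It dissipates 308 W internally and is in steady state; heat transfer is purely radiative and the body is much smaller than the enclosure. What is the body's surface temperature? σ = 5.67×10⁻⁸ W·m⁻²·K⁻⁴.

For a small grey body in a large enclosure, net radiated power = εσA(T⁴ − T_w⁴).
Steady state: P = εσA(T⁴ − T_w⁴) with A = 4πr² = 0.2124 m².
T⁴ = P/(εσA) + T_w⁴ = 308/(0.51·5.67×10⁻⁸·0.2124) + (278)⁴
    = 5.015×10¹⁰ + 5.973×10⁹ = 5.613×10¹⁰ K⁴.

T ≈ 487 K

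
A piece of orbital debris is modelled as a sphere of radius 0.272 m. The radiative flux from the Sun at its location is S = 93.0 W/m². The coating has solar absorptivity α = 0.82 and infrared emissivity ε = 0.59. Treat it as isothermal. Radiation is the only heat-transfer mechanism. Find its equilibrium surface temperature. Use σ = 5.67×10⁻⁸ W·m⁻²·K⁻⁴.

T ≈ 155 K

At equilibrium, absorbed power = emitted power.
Absorbing cross-section = πr² = 0.2324 m²; emitting surface = 4πr² = 0.9297 m² (ratio 4).
αS·A_cross = εσ·A_surf·T⁴  ⇒  T⁴ = αS/(ε·4σ).
T⁴ = 0.820·93.0/(0.59·4·5.67×10⁻⁸) = 5.699×10⁸ K⁴.
T = (5.699×10⁸)^(1/4).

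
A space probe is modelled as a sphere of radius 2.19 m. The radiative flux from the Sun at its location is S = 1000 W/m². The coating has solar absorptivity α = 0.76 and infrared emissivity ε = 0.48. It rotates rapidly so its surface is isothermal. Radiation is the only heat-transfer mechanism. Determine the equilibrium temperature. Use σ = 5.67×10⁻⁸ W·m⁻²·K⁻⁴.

T ≈ 289 K

At equilibrium, absorbed power = emitted power.
Absorbing cross-section = πr² = 15.07 m²; emitting surface = 4πr² = 60.27 m² (ratio 4).
αS·A_cross = εσ·A_surf·T⁴  ⇒  T⁴ = αS/(ε·4σ).
T⁴ = 0.760·1000/(0.48·4·5.67×10⁻⁸) = 6.981×10⁹ K⁴.
T = (6.981×10⁹)^(1/4).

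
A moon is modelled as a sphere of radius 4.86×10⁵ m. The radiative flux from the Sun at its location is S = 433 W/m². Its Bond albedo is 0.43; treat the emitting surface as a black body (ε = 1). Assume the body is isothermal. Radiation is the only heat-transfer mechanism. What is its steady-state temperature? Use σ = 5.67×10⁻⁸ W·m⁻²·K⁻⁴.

T ≈ 182 K

At equilibrium, absorbed power = emitted power.
Absorbing cross-section = πr² = 7.420×10¹¹ m²; emitting surface = 4πr² = 2.968×10¹² m² (ratio 4).
(1−a)S·A_cross = εσ·A_surf·T⁴  ⇒  T⁴ = (1−a)S/(4σ).
T⁴ = 0.570·433/(4·5.67×10⁻⁸) = 1.088×10⁹ K⁴.
T = (1.088×10⁹)^(1/4).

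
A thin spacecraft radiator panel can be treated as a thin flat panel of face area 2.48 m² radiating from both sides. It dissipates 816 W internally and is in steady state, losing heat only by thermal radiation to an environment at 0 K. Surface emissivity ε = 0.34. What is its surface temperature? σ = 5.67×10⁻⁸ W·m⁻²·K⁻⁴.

Steady state: internal power = radiated power, P = εσA T⁴.
Radiating area A = 2·2.48 = 4.960 m².
T⁴ = P/(εσA) = 816/(0.34·5.67×10⁻⁸·4.960) = 8.534×10⁹ K⁴.
T = (8.534×10⁹)^(1/4).

T ≈ 304 K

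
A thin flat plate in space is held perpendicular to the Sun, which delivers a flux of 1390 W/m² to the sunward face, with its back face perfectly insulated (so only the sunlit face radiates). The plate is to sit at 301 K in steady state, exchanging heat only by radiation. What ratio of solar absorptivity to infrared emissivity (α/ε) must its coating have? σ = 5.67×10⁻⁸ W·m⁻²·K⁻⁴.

α/ε ≈ 0.335

Balance: αS·A = εσ·1A·T⁴ ⇒ α/ε = σT⁴/S.
α/ε = 5.67×10⁻⁸·(301)⁴/1390 = 5.67×10⁻⁸·8.209×10⁹/1390.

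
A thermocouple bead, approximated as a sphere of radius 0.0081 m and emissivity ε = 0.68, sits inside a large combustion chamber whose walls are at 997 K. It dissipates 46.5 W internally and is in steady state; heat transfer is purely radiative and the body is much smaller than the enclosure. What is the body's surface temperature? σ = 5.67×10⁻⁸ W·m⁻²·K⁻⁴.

For a small grey body in a large enclosure, net radiated power = εσA(T⁴ − T_w⁴).
Steady state: P = εσA(T⁴ − T_w⁴) with A = 4πr² = 8.245×10⁻⁴ m².
T⁴ = P/(εσA) + T_w⁴ = 46.5/(0.68·5.67×10⁻⁸·8.245×10⁻⁴) + (997)⁴
    = 1.463×10¹² + 9.881×10¹¹ = 2.451×10¹² K⁴.

T ≈ 1250 K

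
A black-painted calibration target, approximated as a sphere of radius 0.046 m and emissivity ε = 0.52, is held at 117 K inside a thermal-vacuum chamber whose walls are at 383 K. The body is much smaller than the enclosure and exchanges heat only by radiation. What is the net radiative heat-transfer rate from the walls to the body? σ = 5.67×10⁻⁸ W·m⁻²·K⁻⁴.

For a small grey body in a large enclosure: P_net = εσA(T_body⁴ − T_wall⁴).
A = 4πr² = 0.02659 m²; T_body⁴ − T_wall⁴ = 1.874×10⁸ − 2.152×10¹⁰ = -2.133×10¹⁰ K⁴.
|P_net| = 0.52·5.67×10⁻⁸·0.02659·2.133×10¹⁰.

P_net ≈ 16.7 W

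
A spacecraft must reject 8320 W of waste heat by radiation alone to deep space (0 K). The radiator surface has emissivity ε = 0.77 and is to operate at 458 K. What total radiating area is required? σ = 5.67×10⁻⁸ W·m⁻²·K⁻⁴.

A ≈ 4.33 m²

P = εσA T⁴ ⇒ A = P/(εσT⁴).
T⁴ = 4.400×10¹⁰ K⁴.
A = 8320/(0.77 × 5.67×10⁻⁸ × 4.400×10¹⁰).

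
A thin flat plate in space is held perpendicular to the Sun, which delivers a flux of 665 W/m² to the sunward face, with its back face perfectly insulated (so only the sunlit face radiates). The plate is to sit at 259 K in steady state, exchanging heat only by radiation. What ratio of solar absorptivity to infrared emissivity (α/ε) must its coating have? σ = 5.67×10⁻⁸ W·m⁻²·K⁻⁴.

Balance: αS·A = εσ·1A·T⁴ ⇒ α/ε = σT⁴/S.
α/ε = 5.67×10⁻⁸·(259)⁴/665 = 5.67×10⁻⁸·4.500×10⁹/665.

α/ε ≈ 0.384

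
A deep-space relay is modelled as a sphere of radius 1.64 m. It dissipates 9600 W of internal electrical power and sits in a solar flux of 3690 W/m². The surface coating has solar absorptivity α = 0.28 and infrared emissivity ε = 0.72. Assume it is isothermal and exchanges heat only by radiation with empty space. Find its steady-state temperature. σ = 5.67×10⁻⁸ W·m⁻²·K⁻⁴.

At steady state, absorbed solar power + internal power = radiated power.
Absorbed: α·S·A_cross = 0.28·3690·8.450 = 8730 W (cross-section πr²).
Total input = 8730 + 9600 = 18330 W.
Radiated: εσ·A_surf·T⁴ with A_surf = 4πr² = 33.80 m².
T⁴ = 18330/(0.72·5.67×10⁻⁸·33.80) = 1.328×10¹⁰ K⁴.

T ≈ 339 K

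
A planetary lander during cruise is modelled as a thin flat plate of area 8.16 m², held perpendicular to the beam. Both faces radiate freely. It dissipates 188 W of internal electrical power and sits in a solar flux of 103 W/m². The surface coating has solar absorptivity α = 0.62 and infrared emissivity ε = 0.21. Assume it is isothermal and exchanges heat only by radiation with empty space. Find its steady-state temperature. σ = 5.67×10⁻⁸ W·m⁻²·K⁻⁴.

At steady state, absorbed solar power + internal power = radiated power.
Absorbed: α·S·A_cross = 0.62·103·8.160 = 521.1 W (cross-section A).
Total input = 521.1 + 188 = 709.1 W.
Radiated: εσ·A_surf·T⁴ with A_surf = 2A = 16.32 m².
T⁴ = 709.1/(0.21·5.67×10⁻⁸·16.32) = 3.649×10⁹ K⁴.

T ≈ 246 K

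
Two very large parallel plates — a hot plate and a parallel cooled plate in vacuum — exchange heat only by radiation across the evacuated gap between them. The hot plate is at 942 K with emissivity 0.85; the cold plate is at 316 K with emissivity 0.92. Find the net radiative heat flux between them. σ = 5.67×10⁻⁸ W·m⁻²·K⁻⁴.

For two infinite grey parallel plates, q = σ(T₁⁴ − T₂⁴)/(1/ε₁ + 1/ε₂ − 1).
T₁⁴ − T₂⁴ = 7.874×10¹¹ − 9.971×10⁹ = 7.774×10¹¹ K⁴.
1/ε₁ + 1/ε₂ − 1 = 1.176 + 1.087 − 1 = 1.263.
q = 5.67×10⁻⁸ × 7.774×10¹¹ / 1.263.

q ≈ 34900 W/m²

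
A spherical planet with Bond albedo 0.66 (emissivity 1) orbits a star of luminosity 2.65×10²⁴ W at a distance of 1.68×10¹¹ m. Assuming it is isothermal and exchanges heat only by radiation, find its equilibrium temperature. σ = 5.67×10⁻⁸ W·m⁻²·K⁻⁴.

T ≈ 57.9 K

First find the stellar flux at distance d: S = L/(4πd²) = 2.65×10²⁴/(4π·(1.68×10¹¹)²) = 7.472 W/m².
For an isothermal sphere, absorbed (1−a)S·πr² = emitted σ·4πr²·T⁴, so T⁴ = (1−a)S/(4σ).
T⁴ = 0.340·7.472/(4·5.67×10⁻⁸) = 1.120×10⁷ K⁴.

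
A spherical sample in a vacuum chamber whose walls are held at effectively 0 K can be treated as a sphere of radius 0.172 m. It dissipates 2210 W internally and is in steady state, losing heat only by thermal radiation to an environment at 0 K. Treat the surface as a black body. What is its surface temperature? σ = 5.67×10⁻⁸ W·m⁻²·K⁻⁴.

Steady state: internal power = radiated power, P = εσA T⁴.
Radiating area A = 4πr² = 0.3718 m².
T⁴ = P/(εσA) = 2210/(1.0·5.67×10⁻⁸·0.3718) = 1.048×10¹¹ K⁴.
T = (1.048×10¹¹)^(1/4).

T ≈ 569 K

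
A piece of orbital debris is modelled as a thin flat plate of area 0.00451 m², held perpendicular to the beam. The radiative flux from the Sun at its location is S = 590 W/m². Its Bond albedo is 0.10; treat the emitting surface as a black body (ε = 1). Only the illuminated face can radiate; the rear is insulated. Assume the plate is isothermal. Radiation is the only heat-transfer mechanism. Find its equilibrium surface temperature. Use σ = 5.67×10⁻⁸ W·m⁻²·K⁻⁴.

At equilibrium, absorbed power = emitted power.
Absorbing cross-section = A = 0.004510 m²; emitting surface = A = 0.004510 m² (ratio 1).
(1−a)S·A_cross = εσ·A_surf·T⁴  ⇒  T⁴ = (1−a)S/(1σ).
T⁴ = 0.900·590/(1·5.67×10⁻⁸) = 9.365×10⁹ K⁴.
T = (9.365×10⁹)^(1/4).

T ≈ 311 K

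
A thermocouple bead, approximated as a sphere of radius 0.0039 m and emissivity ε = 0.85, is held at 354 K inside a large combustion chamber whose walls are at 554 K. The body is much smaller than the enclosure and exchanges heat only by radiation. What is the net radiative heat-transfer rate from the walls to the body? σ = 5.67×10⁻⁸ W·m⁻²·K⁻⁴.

For a small grey body in a large enclosure: P_net = εσA(T_body⁴ − T_wall⁴).
A = 4πr² = 1.911×10⁻⁴ m²; T_body⁴ − T_wall⁴ = 1.570×10¹⁰ − 9.420×10¹⁰ = -7.849×10¹⁰ K⁴.
|P_net| = 0.85·5.67×10⁻⁸·1.911×10⁻⁴·7.849×10¹⁰.

P_net ≈ 0.723 W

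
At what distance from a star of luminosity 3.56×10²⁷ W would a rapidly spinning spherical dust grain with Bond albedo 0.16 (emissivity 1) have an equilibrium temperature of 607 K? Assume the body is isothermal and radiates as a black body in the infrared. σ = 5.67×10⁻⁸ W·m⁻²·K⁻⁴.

d ≈ 8.79×10¹⁰ m

For an isothermal black-emitting sphere, (1−a)S·πr² = σ·4πr²·T⁴ ⇒ S = 4σT⁴/(1−a).
S = 4·5.67×10⁻⁸·(607)⁴/0.840 = 36650 W/m².
Flux falls as S = L/(4πd²), so d = √(L/(4πS)) = √(3.56×10²⁷/(4π·36650)).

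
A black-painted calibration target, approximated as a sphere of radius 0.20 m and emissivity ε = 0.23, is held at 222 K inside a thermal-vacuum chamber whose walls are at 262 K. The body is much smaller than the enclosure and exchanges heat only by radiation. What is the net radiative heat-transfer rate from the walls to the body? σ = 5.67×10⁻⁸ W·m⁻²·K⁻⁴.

P_net ≈ 15.0 W

For a small grey body in a large enclosure: P_net = εσA(T_body⁴ − T_wall⁴).
A = 4πr² = 0.5027 m²; T_body⁴ − T_wall⁴ = 2.429×10⁹ − 4.712×10⁹ = -2.283×10⁹ K⁴.
|P_net| = 0.23·5.67×10⁻⁸·0.5027·2.283×10⁹.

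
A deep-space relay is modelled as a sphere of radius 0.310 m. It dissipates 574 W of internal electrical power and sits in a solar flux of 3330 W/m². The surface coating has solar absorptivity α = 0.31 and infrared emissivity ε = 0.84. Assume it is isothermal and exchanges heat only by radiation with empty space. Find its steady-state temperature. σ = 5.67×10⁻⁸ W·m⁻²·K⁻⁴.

At steady state, absorbed solar power + internal power = radiated power.
Absorbed: α·S·A_cross = 0.31·3330·0.3019 = 311.7 W (cross-section πr²).
Total input = 311.7 + 574 = 885.7 W.
Radiated: εσ·A_surf·T⁴ with A_surf = 4πr² = 1.208 m².
T⁴ = 885.7/(0.84·5.67×10⁻⁸·1.208) = 1.540×10¹⁰ K⁴.

T ≈ 352 K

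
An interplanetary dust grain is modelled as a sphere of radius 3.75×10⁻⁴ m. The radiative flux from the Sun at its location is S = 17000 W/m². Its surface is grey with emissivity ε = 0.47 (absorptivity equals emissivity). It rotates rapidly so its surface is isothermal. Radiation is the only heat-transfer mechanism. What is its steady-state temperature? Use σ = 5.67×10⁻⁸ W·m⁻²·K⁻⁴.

T ≈ 523 K

At equilibrium, absorbed power = emitted power.
Absorbing cross-section = πr² = 4.418×10⁻⁷ m²; emitting surface = 4πr² = 1.767×10⁻⁶ m² (ratio 4).
εS·A_cross = εσ·A_surf·T⁴  ⇒  T⁴ = S/(4σ)   (ε cancels).
T⁴ = 17000/(4·5.67×10⁻⁸) = 7.496×10¹⁰ K⁴.
T = (7.496×10¹⁰)^(1/4).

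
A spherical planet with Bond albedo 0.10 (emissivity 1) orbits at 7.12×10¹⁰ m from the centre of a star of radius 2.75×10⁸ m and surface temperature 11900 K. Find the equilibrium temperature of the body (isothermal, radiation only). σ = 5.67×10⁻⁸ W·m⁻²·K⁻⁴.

T ≈ 509 K

The star's surface emits σT_*⁴; at distance d the flux is S = σT_*⁴(R_*/d)².
S = 5.67×10⁻⁸·(11900)⁴·(2.75×10⁸/7.12×10¹⁰)² = 16960 W/m².
For an isothermal sphere T⁴ = (1−a)S/(4σ) = 6.731×10¹⁰ K⁴.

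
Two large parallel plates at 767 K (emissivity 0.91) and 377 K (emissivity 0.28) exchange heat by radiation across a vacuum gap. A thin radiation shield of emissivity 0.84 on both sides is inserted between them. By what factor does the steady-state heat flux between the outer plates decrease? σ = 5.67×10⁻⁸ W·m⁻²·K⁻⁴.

factor ≈ 1.38

Without shield: q₀ = σΔ(T⁴)/(1/ε₁+1/ε₂−1) with denominator 3.670.
With shield the two gaps are in series; the resistances add: (1/ε₁+1/ε_s−1)+(1/ε_s+1/ε₂−1) = 1.289+3.762 = 5.051.
Heat-flux ratio q₀/q = 5.051/3.670.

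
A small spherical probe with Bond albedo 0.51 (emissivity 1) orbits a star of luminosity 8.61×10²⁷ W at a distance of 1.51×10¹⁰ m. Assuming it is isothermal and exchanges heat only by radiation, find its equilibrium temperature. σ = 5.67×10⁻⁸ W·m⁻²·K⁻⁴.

First find the stellar flux at distance d: S = L/(4πd²) = 8.61×10²⁷/(4π·(1.51×10¹⁰)²) = 3.005×10⁶ W/m².
For an isothermal sphere, absorbed (1−a)S·πr² = emitted σ·4πr²·T⁴, so T⁴ = (1−a)S/(4σ).
T⁴ = 0.490·3.005×10⁶/(4·5.67×10⁻⁸) = 6.492×10¹² K⁴.

T ≈ 1600 K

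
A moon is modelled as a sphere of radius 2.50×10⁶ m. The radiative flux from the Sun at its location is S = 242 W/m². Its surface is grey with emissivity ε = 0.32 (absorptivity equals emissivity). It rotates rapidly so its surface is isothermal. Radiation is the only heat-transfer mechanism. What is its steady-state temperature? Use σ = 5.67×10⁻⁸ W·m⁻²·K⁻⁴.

T ≈ 181 K

At equilibrium, absorbed power = emitted power.
Absorbing cross-section = πr² = 1.963×10¹³ m²; emitting surface = 4πr² = 7.854×10¹³ m² (ratio 4).
εS·A_cross = εσ·A_surf·T⁴  ⇒  T⁴ = S/(4σ)   (ε cancels).
T⁴ = 242/(4·5.67×10⁻⁸) = 1.067×10⁹ K⁴.
T = (1.067×10⁹)^(1/4).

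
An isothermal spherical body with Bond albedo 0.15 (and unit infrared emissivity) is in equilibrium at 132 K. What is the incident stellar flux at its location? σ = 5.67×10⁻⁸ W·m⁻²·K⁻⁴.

S ≈ 81.0 W/m²

(1−a)S·πr² = σ·4πr²·T⁴ ⇒ S = 4σT⁴/(1−a).
S = 4·5.67×10⁻⁸·3.036×10⁸/0.850.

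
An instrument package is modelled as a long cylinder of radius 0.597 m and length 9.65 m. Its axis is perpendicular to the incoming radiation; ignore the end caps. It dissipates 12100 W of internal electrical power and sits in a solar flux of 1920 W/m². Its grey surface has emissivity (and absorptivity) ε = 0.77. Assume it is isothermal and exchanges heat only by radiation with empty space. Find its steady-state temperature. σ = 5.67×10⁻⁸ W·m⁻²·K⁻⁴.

T ≈ 368 K

At steady state, absorbed solar power + internal power = radiated power.
Absorbed: α·S·A_cross = 0.77·1920·11.52 = 17030 W (cross-section 2rL).
Total input = 17030 + 12100 = 29130 W.
Radiated: εσ·A_surf·T⁴ with A_surf = 2πrL = 36.20 m².
T⁴ = 29130/(0.77·5.67×10⁻⁸·36.20) = 1.844×10¹⁰ K⁴.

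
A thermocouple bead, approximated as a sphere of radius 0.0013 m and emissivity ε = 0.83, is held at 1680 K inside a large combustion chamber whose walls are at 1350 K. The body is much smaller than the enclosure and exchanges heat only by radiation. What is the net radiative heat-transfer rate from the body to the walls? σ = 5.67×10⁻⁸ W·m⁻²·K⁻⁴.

P_net ≈ 4.64 W

For a small grey body in a large enclosure: P_net = εσA(T_body⁴ − T_wall⁴).
A = 4πr² = 2.124×10⁻⁵ m²; T_body⁴ − T_wall⁴ = 7.966×10¹² − 3.322×10¹² = 4.644×10¹² K⁴.
|P_net| = 0.83·5.67×10⁻⁸·2.124×10⁻⁵·4.644×10¹².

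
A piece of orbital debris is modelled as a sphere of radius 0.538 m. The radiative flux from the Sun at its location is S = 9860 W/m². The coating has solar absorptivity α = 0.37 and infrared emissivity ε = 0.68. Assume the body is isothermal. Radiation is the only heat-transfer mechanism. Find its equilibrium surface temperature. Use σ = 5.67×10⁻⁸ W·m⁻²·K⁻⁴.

At equilibrium, absorbed power = emitted power.
Absorbing cross-section = πr² = 0.9093 m²; emitting surface = 4πr² = 3.637 m² (ratio 4).
αS·A_cross = εσ·A_surf·T⁴  ⇒  T⁴ = αS/(ε·4σ).
T⁴ = 0.370·9860/(0.68·4·5.67×10⁻⁸) = 2.366×10¹⁰ K⁴.
T = (2.366×10¹⁰)^(1/4).

T ≈ 392 K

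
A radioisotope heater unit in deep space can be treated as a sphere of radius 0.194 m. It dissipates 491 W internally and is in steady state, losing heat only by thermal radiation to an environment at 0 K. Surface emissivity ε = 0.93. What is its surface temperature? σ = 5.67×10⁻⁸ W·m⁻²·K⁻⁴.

Steady state: internal power = radiated power, P = εσA T⁴.
Radiating area A = 4πr² = 0.4729 m².
T⁴ = P/(εσA) = 491/(0.93·5.67×10⁻⁸·0.4729) = 1.969×10¹⁰ K⁴.
T = (1.969×10¹⁰)^(1/4).

T ≈ 375 K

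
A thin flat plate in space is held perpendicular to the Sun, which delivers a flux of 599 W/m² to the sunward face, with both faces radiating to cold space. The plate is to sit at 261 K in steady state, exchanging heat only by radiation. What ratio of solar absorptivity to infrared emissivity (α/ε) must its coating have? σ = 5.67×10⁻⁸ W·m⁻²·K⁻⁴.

α/ε ≈ 0.879

Balance: αS·A = εσ·2A·T⁴ ⇒ α/ε = 2σT⁴/S.
α/ε = 2·5.67×10⁻⁸·(261)⁴/599 = 2·5.67×10⁻⁸·4.640×10⁹/599.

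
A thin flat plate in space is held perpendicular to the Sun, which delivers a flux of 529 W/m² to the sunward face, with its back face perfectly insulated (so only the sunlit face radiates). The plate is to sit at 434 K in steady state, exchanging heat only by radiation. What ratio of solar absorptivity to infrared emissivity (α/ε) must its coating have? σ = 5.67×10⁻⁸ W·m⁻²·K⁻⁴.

Balance: αS·A = εσ·1A·T⁴ ⇒ α/ε = σT⁴/S.
α/ε = 5.67×10⁻⁸·(434)⁴/529 = 5.67×10⁻⁸·3.548×10¹⁰/529.

α/ε ≈ 3.80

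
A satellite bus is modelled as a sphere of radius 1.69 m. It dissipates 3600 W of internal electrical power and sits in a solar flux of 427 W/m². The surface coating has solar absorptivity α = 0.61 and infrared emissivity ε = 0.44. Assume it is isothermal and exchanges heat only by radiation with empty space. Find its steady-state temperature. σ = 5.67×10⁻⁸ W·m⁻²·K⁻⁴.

T ≈ 285 K

At steady state, absorbed solar power + internal power = radiated power.
Absorbed: α·S·A_cross = 0.61·427·8.973 = 2337 W (cross-section πr²).
Total input = 2337 + 3600 = 5937 W.
Radiated: εσ·A_surf·T⁴ with A_surf = 4πr² = 35.89 m².
T⁴ = 5937/(0.44·5.67×10⁻⁸·35.89) = 6.631×10⁹ K⁴.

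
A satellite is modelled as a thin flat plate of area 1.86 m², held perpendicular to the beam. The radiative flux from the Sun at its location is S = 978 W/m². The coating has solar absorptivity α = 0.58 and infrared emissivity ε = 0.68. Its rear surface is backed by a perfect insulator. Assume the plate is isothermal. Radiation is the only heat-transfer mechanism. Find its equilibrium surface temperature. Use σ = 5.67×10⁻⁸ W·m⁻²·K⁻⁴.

At equilibrium, absorbed power = emitted power.
Absorbing cross-section = A = 1.860 m²; emitting surface = A = 1.860 m² (ratio 1).
αS·A_cross = εσ·A_surf·T⁴  ⇒  T⁴ = αS/(ε·1σ).
T⁴ = 0.580·978/(0.68·1·5.67×10⁻⁸) = 1.471×10¹⁰ K⁴.
T = (1.471×10¹⁰)^(1/4).

T ≈ 348 K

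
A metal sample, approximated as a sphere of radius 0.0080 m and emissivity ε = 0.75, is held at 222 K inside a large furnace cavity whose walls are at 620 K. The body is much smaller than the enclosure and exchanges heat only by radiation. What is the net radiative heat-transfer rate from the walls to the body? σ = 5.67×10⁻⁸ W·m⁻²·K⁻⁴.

P_net ≈ 4.97 W

For a small grey body in a large enclosure: P_net = εσA(T_body⁴ − T_wall⁴).
A = 4πr² = 8.042×10⁻⁴ m²; T_body⁴ − T_wall⁴ = 2.429×10⁹ − 1.478×10¹¹ = -1.453×10¹¹ K⁴.
|P_net| = 0.75·5.67×10⁻⁸·8.042×10⁻⁴·1.453×10¹¹.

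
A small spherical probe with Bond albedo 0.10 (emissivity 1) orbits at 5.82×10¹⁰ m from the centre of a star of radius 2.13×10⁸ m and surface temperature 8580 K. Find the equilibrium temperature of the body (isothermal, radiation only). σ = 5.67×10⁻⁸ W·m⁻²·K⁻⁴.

T ≈ 357 K

The star's surface emits σT_*⁴; at distance d the flux is S = σT_*⁴(R_*/d)².
S = 5.67×10⁻⁸·(8580)⁴·(2.13×10⁸/5.82×10¹⁰)² = 4116 W/m².
For an isothermal sphere T⁴ = (1−a)S/(4σ) = 1.633×10¹⁰ K⁴.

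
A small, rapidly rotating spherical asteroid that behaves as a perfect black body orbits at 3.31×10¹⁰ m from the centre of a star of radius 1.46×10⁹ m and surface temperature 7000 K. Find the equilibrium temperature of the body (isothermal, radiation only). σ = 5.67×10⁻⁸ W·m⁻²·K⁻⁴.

T ≈ 1040 K

The star's surface emits σT_*⁴; at distance d the flux is S = σT_*⁴(R_*/d)².
S = 5.67×10⁻⁸·(7000)⁴·(1.46×10⁹/3.31×10¹⁰)² = 2.649×10⁵ W/m².
For an isothermal sphere T⁴ = (1−a)S/(4σ) = 1.168×10¹² K⁴.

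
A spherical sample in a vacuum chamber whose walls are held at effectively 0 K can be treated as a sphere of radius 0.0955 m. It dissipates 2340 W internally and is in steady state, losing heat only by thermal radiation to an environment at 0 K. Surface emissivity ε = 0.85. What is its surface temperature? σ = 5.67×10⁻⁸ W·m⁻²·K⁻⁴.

T ≈ 807 K

Steady state: internal power = radiated power, P = εσA T⁴.
Radiating area A = 4πr² = 0.1146 m².
T⁴ = P/(εσA) = 2340/(0.85·5.67×10⁻⁸·0.1146) = 4.236×10¹¹ K⁴.
T = (4.236×10¹¹)^(1/4).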